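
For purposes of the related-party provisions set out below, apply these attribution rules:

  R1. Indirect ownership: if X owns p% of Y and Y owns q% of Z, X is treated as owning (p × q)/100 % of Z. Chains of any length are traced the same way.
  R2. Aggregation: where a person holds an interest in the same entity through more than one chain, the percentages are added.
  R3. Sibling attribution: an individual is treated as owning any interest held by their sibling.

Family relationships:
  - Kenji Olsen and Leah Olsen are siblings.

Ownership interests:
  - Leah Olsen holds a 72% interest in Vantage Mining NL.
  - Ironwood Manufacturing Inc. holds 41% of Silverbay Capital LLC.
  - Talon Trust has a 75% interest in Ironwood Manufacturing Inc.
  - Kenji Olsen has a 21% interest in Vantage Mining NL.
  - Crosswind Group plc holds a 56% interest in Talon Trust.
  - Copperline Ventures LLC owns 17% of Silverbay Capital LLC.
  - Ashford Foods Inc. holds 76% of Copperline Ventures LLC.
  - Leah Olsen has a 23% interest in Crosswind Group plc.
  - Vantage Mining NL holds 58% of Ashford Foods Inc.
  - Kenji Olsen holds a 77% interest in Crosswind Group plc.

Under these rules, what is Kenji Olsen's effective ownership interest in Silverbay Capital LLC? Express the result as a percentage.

By sibling attribution (R3), Kenji Olsen is treated as also owning Leah Olsen's interest in Vantage Mining NL, giving 21% + 72% = 93%.
By sibling attribution (R3), Kenji Olsen is treated as also owning Leah Olsen's interest in Crosswind Group plc, giving 77% + 23% = 100%.
Chain via Vantage Mining NL → Ashford Foods Inc. → Copperline Ventures LLC (R1): 93% × 58% × 76% × 17% = 6.969048% of Silverbay Capital LLC.
Chain via Crosswind Group plc → Talon Trust → Ironwood Manufacturing Inc. (R1): 100% × 56% × 75% × 41% = 17.22% of Silverbay Capital LLC.
Aggregating (R2): 6.969048% + 17.22% = 24.189048%.

24.189048%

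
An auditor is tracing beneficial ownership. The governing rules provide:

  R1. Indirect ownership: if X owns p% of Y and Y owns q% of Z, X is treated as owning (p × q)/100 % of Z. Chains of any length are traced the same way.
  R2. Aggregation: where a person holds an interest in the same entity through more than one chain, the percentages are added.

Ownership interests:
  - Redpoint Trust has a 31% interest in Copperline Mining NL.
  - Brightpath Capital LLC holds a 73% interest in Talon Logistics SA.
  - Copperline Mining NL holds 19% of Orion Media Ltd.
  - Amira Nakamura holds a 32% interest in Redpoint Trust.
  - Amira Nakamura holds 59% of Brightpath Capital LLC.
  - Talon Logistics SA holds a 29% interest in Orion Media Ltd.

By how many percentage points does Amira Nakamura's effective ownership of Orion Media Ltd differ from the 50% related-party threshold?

Chain via Redpoint Trust → Copperline Mining NL (R1): 32% × 31% × 19% = 1.8848% of Orion Media Ltd.
Chain via Brightpath Capital LLC → Talon Logistics SA (R1): 59% × 73% × 29% = 12.4903% of Orion Media Ltd.
Aggregating (R2): 1.8848% + 12.4903% = 14.3751%.
14.3751% falls short of the 50% threshold by 35.6249 percentage points.

35.6249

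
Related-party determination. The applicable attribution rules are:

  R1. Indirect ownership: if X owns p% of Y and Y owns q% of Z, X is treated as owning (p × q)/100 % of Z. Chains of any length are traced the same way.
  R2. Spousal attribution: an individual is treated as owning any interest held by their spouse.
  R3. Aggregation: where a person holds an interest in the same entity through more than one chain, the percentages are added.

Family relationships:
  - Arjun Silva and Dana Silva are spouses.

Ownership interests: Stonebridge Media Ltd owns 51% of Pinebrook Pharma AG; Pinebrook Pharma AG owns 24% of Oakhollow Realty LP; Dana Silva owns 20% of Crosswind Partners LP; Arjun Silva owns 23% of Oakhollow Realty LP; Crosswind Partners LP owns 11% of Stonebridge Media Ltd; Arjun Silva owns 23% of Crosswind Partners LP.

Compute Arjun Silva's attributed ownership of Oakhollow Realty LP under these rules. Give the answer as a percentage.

23.578952%

By spousal attribution (R2), Arjun Silva is treated as also owning Dana Silva's interest in Crosswind Partners LP, giving 23% + 20% = 43%.
Chain via Crosswind Partners LP → Stonebridge Media Ltd → Pinebrook Pharma AG (R1): 43% × 11% × 51% × 24% = 0.578952% of Oakhollow Realty LP.
Direct interest in Oakhollow Realty LP: 23%.
Aggregating (R3): 0.578952% + 23% = 23.578952%.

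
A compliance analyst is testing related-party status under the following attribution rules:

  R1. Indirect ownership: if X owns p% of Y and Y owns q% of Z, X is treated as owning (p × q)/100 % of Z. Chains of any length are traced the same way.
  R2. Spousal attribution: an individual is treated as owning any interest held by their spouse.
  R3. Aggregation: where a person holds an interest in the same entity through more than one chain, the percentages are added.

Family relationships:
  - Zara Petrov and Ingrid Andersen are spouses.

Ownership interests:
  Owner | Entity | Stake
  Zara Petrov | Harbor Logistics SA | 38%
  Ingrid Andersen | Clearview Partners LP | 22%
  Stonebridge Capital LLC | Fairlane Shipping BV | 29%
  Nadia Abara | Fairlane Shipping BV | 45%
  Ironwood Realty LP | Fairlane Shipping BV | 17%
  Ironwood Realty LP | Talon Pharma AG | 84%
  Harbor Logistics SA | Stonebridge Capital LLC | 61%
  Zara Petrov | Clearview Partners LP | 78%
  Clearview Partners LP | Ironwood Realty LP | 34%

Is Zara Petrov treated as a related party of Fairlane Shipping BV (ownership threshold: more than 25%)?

No

By spousal attribution (R2), Zara Petrov is treated as also owning Ingrid Andersen's interest in Clearview Partners LP, giving 78% + 22% = 100%.
Chain via Harbor Logistics SA → Stonebridge Capital LLC (R1): 38% × 61% × 29% = 6.7222% of Fairlane Shipping BV.
Chain via Clearview Partners LP → Ironwood Realty LP (R1): 100% × 34% × 17% = 5.78% of Fairlane Shipping BV.
Aggregating (R3): 6.7222% + 5.78% = 12.5022%.
12.5022% does not exceed the 25% threshold, so Zara is not a related party to Fairlane Shipping BV.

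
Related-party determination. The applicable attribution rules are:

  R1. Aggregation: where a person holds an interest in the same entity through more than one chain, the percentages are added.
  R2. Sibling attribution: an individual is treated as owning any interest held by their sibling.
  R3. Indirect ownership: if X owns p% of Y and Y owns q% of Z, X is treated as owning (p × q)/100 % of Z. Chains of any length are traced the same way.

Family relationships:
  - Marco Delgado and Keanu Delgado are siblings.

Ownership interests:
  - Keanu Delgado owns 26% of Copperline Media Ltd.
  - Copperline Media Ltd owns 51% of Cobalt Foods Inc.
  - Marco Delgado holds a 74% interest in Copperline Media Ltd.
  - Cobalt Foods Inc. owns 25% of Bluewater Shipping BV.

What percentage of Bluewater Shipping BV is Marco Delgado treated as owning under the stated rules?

12.75%

By sibling attribution (R2), Marco Delgado is treated as also owning Keanu Delgado's interest in Copperline Media Ltd, giving 74% + 26% = 100%.
Chain via Copperline Media Ltd → Cobalt Foods Inc. (R3): 100% × 51% × 25% = 12.75% of Bluewater Shipping BV.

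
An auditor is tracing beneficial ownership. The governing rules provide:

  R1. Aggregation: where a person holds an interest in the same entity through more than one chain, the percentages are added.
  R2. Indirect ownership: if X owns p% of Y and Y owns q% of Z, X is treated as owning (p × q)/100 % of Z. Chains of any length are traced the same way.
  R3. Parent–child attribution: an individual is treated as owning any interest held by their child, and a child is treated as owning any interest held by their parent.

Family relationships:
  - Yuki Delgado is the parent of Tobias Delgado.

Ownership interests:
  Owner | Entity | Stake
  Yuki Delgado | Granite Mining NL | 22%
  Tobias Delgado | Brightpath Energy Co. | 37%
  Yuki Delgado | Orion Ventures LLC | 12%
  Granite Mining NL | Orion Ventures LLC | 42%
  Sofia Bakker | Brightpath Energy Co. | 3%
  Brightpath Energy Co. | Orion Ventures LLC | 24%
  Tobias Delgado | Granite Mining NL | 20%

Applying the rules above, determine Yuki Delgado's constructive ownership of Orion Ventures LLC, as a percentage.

By parent–child attribution (R3), Yuki Delgado is treated as also owning Tobias Delgado's interest in Granite Mining NL, giving 22% + 20% = 42%.
By parent–child attribution (R3), Yuki Delgado is treated as owning Tobias Delgado's 37% interest in Brightpath Energy Co.
Chain via Granite Mining NL (R2): 42% × 42% = 17.64% of Orion Ventures LLC.
Direct interest in Orion Ventures LLC: 12%.
Chain via Brightpath Energy Co. (R2): 37% × 24% = 8.88% of Orion Ventures LLC.
Aggregating (R1): 17.64% + 12% + 8.88% = 38.52%.

38.52%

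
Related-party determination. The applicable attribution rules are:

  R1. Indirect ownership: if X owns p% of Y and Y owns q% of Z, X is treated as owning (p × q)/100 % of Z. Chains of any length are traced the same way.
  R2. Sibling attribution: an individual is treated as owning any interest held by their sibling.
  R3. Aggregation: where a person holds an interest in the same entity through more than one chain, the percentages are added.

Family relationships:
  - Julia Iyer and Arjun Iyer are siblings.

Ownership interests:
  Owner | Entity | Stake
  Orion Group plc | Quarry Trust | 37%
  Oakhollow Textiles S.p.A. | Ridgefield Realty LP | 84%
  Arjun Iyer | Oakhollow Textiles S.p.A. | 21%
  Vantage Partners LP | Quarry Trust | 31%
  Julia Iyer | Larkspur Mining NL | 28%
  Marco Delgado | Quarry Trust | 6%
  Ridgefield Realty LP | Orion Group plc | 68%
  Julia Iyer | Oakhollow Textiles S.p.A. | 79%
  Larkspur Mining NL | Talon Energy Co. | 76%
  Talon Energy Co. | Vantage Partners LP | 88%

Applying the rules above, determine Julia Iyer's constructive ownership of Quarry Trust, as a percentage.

By sibling attribution (R2), Julia Iyer is treated as also owning Arjun Iyer's interest in Oakhollow Textiles S.p.A, giving 79% + 21% = 100%.
Chain via Oakhollow Textiles S.p.A. → Ridgefield Realty LP → Orion Group plc (R1): 100% × 84% × 68% × 37% = 21.1344% of Quarry Trust.
Chain via Larkspur Mining NL → Talon Energy Co. → Vantage Partners LP (R1): 28% × 76% × 88% × 31% = 5.805184% of Quarry Trust.
Aggregating (R3): 21.1344% + 5.805184% = 26.939584%.

26.939584%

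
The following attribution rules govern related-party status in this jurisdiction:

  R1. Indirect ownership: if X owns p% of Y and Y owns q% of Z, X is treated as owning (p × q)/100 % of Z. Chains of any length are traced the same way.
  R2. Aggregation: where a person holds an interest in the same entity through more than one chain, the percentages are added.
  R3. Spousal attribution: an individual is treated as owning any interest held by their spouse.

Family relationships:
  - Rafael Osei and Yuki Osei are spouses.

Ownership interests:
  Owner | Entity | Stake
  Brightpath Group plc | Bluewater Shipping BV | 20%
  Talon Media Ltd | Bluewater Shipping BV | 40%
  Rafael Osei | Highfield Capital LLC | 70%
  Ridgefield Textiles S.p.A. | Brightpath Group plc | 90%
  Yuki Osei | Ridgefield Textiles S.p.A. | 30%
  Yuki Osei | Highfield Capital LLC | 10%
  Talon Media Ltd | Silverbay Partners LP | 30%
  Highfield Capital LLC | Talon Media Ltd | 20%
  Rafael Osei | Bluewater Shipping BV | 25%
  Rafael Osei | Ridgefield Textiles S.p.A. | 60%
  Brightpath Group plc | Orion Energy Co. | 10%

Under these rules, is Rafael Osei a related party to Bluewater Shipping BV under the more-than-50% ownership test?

No

By spousal attribution (R3), Rafael Osei is treated as also owning Yuki Osei's interest in Ridgefield Textiles S.p.A, giving 60% + 30% = 90%.
By spousal attribution (R3), Rafael Osei is treated as also owning Yuki Osei's interest in Highfield Capital LLC, giving 70% + 10% = 80%.
Chain via Ridgefield Textiles S.p.A. → Brightpath Group plc (R1): 90% × 90% × 20% = 16.2% of Bluewater Shipping BV.
Chain via Highfield Capital LLC → Talon Media Ltd (R1): 80% × 20% × 40% = 6.4% of Bluewater Shipping BV.
Direct interest in Bluewater Shipping BV: 25%.
Aggregating (R2): 16.2% + 6.4% + 25% = 47.6%.
47.6% does not exceed the 50% threshold, so Rafael is not a related party to Bluewater Shipping BV.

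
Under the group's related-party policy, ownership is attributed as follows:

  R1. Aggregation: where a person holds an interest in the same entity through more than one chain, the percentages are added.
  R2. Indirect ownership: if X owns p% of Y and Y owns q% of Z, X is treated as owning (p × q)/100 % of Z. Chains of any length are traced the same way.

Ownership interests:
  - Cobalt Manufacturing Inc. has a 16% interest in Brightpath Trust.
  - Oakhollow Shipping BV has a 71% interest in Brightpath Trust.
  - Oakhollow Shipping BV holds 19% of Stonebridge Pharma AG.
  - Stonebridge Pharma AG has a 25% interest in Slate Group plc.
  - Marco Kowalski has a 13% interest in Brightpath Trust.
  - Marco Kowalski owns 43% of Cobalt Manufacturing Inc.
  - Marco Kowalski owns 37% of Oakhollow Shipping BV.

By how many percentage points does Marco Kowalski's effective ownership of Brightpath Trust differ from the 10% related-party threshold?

36.15

Chain via Oakhollow Shipping BV (R2): 37% × 71% = 26.27% of Brightpath Trust.
Chain via Cobalt Manufacturing Inc. (R2): 43% × 16% = 6.88% of Brightpath Trust.
Direct interest in Brightpath Trust: 13%.
Aggregating (R1): 26.27% + 6.88% + 13% = 46.15%.
46.15% exceeds the 10% threshold by 36.15 percentage points.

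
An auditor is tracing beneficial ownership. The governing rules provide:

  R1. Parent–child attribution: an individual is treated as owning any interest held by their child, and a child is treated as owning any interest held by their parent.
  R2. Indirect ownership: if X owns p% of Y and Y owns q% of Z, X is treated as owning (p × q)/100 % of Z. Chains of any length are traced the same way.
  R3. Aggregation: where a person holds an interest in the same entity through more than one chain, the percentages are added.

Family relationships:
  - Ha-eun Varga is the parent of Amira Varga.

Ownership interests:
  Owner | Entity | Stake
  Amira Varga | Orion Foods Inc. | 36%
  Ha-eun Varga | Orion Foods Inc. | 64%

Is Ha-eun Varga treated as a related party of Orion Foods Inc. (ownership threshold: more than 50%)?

Yes

By parent–child attribution (R1), Ha-eun Varga is treated as also owning Amira Varga's interest in Orion Foods Inc, giving 64% + 36% = 100%.
Direct interest in Orion Foods Inc: 100%.
100% exceeds the 50% threshold, so Ha-eun is a related party to Orion Foods Inc.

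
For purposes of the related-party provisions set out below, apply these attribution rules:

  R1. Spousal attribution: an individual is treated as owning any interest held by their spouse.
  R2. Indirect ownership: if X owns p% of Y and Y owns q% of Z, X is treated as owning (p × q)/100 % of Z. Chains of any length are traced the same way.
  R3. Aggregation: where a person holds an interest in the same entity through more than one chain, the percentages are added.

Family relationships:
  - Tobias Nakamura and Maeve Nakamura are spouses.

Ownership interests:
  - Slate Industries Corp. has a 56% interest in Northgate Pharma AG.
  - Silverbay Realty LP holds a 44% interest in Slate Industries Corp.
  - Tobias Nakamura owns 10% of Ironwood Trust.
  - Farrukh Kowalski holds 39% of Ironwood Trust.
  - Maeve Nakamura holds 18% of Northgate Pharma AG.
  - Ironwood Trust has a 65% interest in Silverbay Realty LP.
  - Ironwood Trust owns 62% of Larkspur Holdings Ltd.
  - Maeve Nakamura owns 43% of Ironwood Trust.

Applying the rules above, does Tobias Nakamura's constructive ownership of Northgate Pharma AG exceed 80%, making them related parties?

No

By spousal attribution (R1), Tobias Nakamura is treated as also owning Maeve Nakamura's interest in Ironwood Trust, giving 10% + 43% = 53%.
By spousal attribution (R1), Tobias Nakamura is treated as owning Maeve Nakamura's 18% interest in Northgate Pharma AG.
Chain via Ironwood Trust → Silverbay Realty LP → Slate Industries Corp. (R2): 53% × 65% × 44% × 56% = 8.48848% of Northgate Pharma AG.
Direct interest in Northgate Pharma AG: 18%.
Aggregating (R3): 8.48848% + 18% = 26.48848%.
26.48848% does not exceed the 80% threshold, so Tobias is not a related party to Northgate Pharma AG.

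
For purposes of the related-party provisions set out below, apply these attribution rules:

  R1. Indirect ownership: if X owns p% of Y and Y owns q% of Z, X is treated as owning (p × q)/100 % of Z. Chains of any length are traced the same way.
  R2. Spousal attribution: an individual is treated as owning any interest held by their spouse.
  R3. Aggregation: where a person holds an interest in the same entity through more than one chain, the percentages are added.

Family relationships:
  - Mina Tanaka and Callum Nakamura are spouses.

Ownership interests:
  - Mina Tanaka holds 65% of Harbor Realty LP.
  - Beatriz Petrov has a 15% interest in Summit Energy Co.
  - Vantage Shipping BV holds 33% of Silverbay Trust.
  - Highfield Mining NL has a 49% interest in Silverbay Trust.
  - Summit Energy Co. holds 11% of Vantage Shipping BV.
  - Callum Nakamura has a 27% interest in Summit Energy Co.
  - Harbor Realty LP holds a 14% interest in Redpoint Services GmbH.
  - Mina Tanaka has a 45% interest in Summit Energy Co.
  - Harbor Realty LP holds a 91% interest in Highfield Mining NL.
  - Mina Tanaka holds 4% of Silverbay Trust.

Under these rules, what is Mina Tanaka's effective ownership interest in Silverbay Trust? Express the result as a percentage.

By spousal attribution (R2), Mina Tanaka is treated as also owning Callum Nakamura's interest in Summit Energy Co, giving 45% + 27% = 72%.
Chain via Summit Energy Co. → Vantage Shipping BV (R1): 72% × 11% × 33% = 2.6136% of Silverbay Trust.
Chain via Harbor Realty LP → Highfield Mining NL (R1): 65% × 91% × 49% = 28.9835% of Silverbay Trust.
Direct interest in Silverbay Trust: 4%.
Aggregating (R3): 2.6136% + 28.9835% + 4% = 35.5971%.

35.5971%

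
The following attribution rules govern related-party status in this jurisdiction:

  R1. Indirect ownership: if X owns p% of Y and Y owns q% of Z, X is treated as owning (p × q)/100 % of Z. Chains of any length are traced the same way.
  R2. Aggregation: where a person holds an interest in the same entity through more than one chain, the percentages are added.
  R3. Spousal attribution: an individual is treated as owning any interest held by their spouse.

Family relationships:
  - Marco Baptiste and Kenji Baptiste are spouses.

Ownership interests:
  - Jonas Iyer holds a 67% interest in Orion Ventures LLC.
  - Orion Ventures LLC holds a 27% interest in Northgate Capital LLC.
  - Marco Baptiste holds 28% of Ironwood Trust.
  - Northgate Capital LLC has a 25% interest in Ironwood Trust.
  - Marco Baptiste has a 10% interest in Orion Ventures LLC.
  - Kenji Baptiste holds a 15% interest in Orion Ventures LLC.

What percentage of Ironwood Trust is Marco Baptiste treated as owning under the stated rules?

29.6875%

By spousal attribution (R3), Marco Baptiste is treated as also owning Kenji Baptiste's interest in Orion Ventures LLC, giving 10% + 15% = 25%.
Chain via Orion Ventures LLC → Northgate Capital LLC (R1): 25% × 27% × 25% = 1.6875% of Ironwood Trust.
Direct interest in Ironwood Trust: 28%.
Aggregating (R2): 1.6875% + 28% = 29.6875%.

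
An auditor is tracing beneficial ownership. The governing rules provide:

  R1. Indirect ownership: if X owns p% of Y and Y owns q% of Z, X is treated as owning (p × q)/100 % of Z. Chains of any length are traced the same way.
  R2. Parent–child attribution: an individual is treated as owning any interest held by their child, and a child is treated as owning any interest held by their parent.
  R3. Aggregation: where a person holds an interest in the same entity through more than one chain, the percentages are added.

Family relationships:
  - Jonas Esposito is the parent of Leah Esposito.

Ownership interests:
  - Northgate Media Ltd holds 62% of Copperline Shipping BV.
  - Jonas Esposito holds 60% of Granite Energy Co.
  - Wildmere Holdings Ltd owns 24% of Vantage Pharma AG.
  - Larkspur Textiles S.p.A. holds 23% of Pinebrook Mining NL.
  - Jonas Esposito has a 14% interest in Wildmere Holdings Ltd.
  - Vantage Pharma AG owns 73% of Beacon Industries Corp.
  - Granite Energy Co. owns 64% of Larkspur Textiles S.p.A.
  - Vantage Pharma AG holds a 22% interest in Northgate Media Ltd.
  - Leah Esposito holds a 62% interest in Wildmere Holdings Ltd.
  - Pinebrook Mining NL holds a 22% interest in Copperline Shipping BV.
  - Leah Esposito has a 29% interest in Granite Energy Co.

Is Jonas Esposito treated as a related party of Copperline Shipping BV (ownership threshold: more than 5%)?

By parent–child attribution (R2), Jonas Esposito is treated as also owning Leah Esposito's interest in Wildmere Holdings Ltd, giving 14% + 62% = 76%.
By parent–child attribution (R2), Jonas Esposito is treated as also owning Leah Esposito's interest in Granite Energy Co, giving 60% + 29% = 89%.
Chain via Wildmere Holdings Ltd → Vantage Pharma AG → Northgate Media Ltd (R1): 76% × 24% × 22% × 62% = 2.487936% of Copperline Shipping BV.
Chain via Granite Energy Co. → Larkspur Textiles S.p.A. → Pinebrook Mining NL (R1): 89% × 64% × 23% × 22% = 2.882176% of Copperline Shipping BV.
Aggregating (R3): 2.487936% + 2.882176% = 5.370112%.
5.370112% exceeds the 5% threshold, so Jonas is a related party to Copperline Shipping BV.

Yes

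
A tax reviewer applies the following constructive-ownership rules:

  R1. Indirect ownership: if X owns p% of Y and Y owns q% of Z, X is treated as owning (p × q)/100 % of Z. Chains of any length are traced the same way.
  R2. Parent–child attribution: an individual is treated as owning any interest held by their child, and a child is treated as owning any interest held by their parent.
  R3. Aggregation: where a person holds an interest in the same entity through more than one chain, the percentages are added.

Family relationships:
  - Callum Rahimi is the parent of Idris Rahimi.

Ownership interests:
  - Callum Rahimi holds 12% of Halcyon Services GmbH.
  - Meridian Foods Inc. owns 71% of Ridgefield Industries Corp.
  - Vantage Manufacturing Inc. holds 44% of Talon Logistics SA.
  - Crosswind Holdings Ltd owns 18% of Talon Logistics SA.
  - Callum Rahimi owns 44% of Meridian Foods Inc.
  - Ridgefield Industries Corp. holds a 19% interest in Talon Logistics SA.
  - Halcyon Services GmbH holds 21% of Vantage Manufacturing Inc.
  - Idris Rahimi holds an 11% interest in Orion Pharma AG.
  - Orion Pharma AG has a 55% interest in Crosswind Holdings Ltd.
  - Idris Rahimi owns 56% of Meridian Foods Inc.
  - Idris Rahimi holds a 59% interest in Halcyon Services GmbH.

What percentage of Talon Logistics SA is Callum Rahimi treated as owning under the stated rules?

By parent–child attribution (R2), Callum Rahimi is treated as also owning Idris Rahimi's interest in Halcyon Services GmbH, giving 12% + 59% = 71%.
By parent–child attribution (R2), Callum Rahimi is treated as also owning Idris Rahimi's interest in Meridian Foods Inc, giving 44% + 56% = 100%.
By parent–child attribution (R2), Callum Rahimi is treated as owning Idris Rahimi's 11% interest in Orion Pharma AG.
Chain via Halcyon Services GmbH → Vantage Manufacturing Inc. (R1): 71% × 21% × 44% = 6.5604% of Talon Logistics SA.
Chain via Meridian Foods Inc. → Ridgefield Industries Corp. (R1): 100% × 71% × 19% = 13.49% of Talon Logistics SA.
Chain via Orion Pharma AG → Crosswind Holdings Ltd (R1): 11% × 55% × 18% = 1.089% of Talon Logistics SA.
Aggregating (R3): 6.5604% + 13.49% + 1.089% = 21.1394%.

21.1394%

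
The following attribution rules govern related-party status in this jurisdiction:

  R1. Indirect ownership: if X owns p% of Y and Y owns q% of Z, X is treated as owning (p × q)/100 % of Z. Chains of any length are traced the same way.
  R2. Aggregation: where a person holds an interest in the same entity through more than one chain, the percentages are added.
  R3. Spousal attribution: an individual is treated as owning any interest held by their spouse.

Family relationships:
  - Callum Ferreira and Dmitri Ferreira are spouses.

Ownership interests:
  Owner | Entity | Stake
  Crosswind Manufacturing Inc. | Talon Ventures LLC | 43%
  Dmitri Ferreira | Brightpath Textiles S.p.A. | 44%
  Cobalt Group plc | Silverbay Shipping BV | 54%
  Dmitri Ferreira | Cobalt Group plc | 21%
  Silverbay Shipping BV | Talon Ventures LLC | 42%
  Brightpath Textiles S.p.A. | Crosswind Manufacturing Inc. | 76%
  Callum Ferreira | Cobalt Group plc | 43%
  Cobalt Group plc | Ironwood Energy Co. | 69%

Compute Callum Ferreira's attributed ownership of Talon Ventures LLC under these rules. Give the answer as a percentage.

28.8944%

By spousal attribution (R3), Callum Ferreira is treated as also owning Dmitri Ferreira's interest in Cobalt Group plc, giving 43% + 21% = 64%.
By spousal attribution (R3), Callum Ferreira is treated as owning Dmitri Ferreira's 44% interest in Brightpath Textiles S.p.A.
Chain via Cobalt Group plc → Silverbay Shipping BV (R1): 64% × 54% × 42% = 14.5152% of Talon Ventures LLC.
Chain via Brightpath Textiles S.p.A. → Crosswind Manufacturing Inc. (R1): 44% × 76% × 43% = 14.3792% of Talon Ventures LLC.
Aggregating (R2): 14.5152% + 14.3792% = 28.8944%.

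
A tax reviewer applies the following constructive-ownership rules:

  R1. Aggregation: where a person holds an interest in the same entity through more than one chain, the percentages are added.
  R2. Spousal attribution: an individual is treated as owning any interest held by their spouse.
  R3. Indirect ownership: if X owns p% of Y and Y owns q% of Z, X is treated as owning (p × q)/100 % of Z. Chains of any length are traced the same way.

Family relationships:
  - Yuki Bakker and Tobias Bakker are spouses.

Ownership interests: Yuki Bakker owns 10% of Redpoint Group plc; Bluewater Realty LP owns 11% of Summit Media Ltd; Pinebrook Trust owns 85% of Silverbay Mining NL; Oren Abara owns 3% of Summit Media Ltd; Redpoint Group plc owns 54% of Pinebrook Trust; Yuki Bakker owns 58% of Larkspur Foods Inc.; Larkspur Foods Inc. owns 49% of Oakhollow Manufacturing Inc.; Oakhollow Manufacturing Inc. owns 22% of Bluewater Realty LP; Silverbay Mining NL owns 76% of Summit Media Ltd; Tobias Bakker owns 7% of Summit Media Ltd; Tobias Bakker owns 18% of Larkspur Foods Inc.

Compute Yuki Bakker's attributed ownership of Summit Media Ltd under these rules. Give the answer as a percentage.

11.389608%

By spousal attribution (R2), Yuki Bakker is treated as also owning Tobias Bakker's interest in Larkspur Foods Inc, giving 58% + 18% = 76%.
By spousal attribution (R2), Yuki Bakker is treated as owning Tobias Bakker's 7% interest in Summit Media Ltd.
Chain via Redpoint Group plc → Pinebrook Trust → Silverbay Mining NL (R3): 10% × 54% × 85% × 76% = 3.4884% of Summit Media Ltd.
Chain via Larkspur Foods Inc. → Oakhollow Manufacturing Inc. → Bluewater Realty LP (R3): 76% × 49% × 22% × 11% = 0.901208% of Summit Media Ltd.
Direct interest in Summit Media Ltd: 7%.
Aggregating (R1): 3.4884% + 0.901208% + 7% = 11.389608%.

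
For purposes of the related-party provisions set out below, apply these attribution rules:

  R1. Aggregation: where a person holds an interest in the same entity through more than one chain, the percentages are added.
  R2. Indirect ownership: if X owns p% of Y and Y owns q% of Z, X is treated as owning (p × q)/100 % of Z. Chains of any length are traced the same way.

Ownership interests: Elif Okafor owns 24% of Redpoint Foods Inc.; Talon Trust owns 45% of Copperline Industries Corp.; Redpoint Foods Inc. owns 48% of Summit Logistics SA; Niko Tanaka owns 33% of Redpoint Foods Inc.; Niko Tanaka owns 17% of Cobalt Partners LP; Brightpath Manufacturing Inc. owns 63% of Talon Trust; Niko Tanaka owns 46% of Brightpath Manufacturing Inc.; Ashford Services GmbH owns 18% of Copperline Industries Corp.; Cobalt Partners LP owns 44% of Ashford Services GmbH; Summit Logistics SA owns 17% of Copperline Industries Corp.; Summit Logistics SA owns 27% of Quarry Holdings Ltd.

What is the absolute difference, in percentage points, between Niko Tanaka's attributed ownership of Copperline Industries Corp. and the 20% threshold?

2.9198

Chain via Cobalt Partners LP → Ashford Services GmbH (R2): 17% × 44% × 18% = 1.3464% of Copperline Industries Corp.
Chain via Brightpath Manufacturing Inc. → Talon Trust (R2): 46% × 63% × 45% = 13.041% of Copperline Industries Corp.
Chain via Redpoint Foods Inc. → Summit Logistics SA (R2): 33% × 48% × 17% = 2.6928% of Copperline Industries Corp.
Aggregating (R1): 1.3464% + 13.041% + 2.6928% = 17.0802%.
17.0802% falls short of the 20% threshold by 2.9198 percentage points.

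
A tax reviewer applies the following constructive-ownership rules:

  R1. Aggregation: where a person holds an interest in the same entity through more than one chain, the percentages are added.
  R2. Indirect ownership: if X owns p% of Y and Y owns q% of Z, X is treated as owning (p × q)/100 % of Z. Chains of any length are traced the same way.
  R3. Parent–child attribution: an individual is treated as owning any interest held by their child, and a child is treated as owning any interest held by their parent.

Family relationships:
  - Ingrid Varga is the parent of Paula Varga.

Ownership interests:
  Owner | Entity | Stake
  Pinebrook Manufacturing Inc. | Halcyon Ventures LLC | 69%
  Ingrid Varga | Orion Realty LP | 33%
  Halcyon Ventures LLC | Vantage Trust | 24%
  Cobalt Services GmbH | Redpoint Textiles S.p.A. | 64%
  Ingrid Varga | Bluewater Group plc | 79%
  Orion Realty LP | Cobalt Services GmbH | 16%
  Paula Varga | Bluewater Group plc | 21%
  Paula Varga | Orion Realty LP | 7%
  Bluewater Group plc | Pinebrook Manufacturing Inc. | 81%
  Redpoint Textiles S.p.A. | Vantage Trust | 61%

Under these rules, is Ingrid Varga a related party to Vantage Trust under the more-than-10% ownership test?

Yes

By parent–child attribution (R3), Ingrid Varga is treated as also owning Paula Varga's interest in Orion Realty LP, giving 33% + 7% = 40%.
By parent–child attribution (R3), Ingrid Varga is treated as also owning Paula Varga's interest in Bluewater Group plc, giving 79% + 21% = 100%.
Chain via Orion Realty LP → Cobalt Services GmbH → Redpoint Textiles S.p.A. (R2): 40% × 16% × 64% × 61% = 2.49856% of Vantage Trust.
Chain via Bluewater Group plc → Pinebrook Manufacturing Inc. → Halcyon Ventures LLC (R2): 100% × 81% × 69% × 24% = 13.4136% of Vantage Trust.
Aggregating (R1): 2.49856% + 13.4136% = 15.91216%.
15.91216% exceeds the 10% threshold, so Ingrid is a related party to Vantage Trust.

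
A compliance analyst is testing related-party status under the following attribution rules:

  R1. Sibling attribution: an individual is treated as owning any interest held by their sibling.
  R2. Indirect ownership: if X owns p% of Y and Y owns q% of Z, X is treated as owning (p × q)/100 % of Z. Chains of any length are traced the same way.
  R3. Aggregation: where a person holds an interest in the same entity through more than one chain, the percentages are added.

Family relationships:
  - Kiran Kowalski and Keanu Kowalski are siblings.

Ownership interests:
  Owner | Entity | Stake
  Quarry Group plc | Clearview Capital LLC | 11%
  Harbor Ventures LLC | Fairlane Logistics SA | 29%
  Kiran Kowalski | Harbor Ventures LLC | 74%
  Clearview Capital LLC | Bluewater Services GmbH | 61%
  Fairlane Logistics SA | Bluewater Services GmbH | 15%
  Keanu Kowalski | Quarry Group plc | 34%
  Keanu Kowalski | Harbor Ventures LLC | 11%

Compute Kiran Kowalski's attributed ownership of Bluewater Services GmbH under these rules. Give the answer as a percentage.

By sibling attribution (R1), Kiran Kowalski is treated as also owning Keanu Kowalski's interest in Harbor Ventures LLC, giving 74% + 11% = 85%.
By sibling attribution (R1), Kiran Kowalski is treated as owning Keanu Kowalski's 34% interest in Quarry Group plc.
Chain via Harbor Ventures LLC → Fairlane Logistics SA (R2): 85% × 29% × 15% = 3.6975% of Bluewater Services GmbH.
Chain via Quarry Group plc → Clearview Capital LLC (R2): 34% × 11% × 61% = 2.2814% of Bluewater Services GmbH.
Aggregating (R3): 3.6975% + 2.2814% = 5.9789%.

5.9789%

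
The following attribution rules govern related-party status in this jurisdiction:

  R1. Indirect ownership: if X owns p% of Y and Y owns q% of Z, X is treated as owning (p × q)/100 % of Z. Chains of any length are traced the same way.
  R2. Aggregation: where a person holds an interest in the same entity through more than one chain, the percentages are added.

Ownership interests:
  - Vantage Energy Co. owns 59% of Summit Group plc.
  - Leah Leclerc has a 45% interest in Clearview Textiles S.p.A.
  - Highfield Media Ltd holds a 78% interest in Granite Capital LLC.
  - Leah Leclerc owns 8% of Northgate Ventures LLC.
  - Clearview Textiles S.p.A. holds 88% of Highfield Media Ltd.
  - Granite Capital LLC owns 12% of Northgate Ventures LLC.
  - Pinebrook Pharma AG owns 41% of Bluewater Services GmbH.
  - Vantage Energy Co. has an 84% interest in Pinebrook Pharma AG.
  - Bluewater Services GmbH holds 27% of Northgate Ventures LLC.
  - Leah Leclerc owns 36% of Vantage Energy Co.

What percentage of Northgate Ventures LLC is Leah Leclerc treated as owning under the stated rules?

15.054128%

Chain via Vantage Energy Co. → Pinebrook Pharma AG → Bluewater Services GmbH (R1): 36% × 84% × 41% × 27% = 3.347568% of Northgate Ventures LLC.
Chain via Clearview Textiles S.p.A. → Highfield Media Ltd → Granite Capital LLC (R1): 45% × 88% × 78% × 12% = 3.70656% of Northgate Ventures LLC.
Direct interest in Northgate Ventures LLC: 8%.
Aggregating (R2): 3.347568% + 3.70656% + 8% = 15.054128%.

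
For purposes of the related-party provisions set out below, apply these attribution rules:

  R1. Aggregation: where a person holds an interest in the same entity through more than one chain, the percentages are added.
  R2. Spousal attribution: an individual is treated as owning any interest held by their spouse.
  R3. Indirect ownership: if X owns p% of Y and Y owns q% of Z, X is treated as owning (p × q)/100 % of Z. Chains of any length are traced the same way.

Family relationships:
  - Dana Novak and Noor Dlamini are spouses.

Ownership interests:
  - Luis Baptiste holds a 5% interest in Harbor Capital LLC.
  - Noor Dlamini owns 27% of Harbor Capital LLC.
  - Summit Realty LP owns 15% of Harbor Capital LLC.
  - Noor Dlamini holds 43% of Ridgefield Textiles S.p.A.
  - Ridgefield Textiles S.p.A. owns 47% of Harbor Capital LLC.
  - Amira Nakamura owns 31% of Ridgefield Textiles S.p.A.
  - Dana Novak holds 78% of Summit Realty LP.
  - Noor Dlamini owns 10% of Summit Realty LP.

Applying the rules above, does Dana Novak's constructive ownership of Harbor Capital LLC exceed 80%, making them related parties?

No

By spousal attribution (R2), Dana Novak is treated as also owning Noor Dlamini's interest in Summit Realty LP, giving 78% + 10% = 88%.
By spousal attribution (R2), Dana Novak is treated as owning Noor Dlamini's 43% interest in Ridgefield Textiles S.p.A.
By spousal attribution (R2), Dana Novak is treated as owning Noor Dlamini's 27% interest in Harbor Capital LLC.
Chain via Summit Realty LP (R3): 88% × 15% = 13.2% of Harbor Capital LLC.
Chain via Ridgefield Textiles S.p.A. (R3): 43% × 47% = 20.21% of Harbor Capital LLC.
Direct interest in Harbor Capital LLC: 27%.
Aggregating (R1): 13.2% + 20.21% + 27% = 60.41%.
60.41% does not exceed the 80% threshold, so Dana is not a related party to Harbor Capital LLC.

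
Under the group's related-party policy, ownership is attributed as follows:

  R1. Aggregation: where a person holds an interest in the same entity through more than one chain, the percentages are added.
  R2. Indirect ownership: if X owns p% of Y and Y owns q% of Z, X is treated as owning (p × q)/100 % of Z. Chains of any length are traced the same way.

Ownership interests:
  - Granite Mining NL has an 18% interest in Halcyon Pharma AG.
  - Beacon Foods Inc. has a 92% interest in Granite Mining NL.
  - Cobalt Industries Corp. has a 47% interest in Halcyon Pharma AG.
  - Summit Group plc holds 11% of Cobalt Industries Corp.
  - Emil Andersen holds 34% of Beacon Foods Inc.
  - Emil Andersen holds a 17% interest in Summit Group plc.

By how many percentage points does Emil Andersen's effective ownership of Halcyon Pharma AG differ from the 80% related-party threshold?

Chain via Beacon Foods Inc. → Granite Mining NL (R2): 34% × 92% × 18% = 5.6304% of Halcyon Pharma AG.
Chain via Summit Group plc → Cobalt Industries Corp. (R2): 17% × 11% × 47% = 0.8789% of Halcyon Pharma AG.
Aggregating (R1): 5.6304% + 0.8789% = 6.5093%.
6.5093% falls short of the 80% threshold by 73.4907 percentage points.

73.4907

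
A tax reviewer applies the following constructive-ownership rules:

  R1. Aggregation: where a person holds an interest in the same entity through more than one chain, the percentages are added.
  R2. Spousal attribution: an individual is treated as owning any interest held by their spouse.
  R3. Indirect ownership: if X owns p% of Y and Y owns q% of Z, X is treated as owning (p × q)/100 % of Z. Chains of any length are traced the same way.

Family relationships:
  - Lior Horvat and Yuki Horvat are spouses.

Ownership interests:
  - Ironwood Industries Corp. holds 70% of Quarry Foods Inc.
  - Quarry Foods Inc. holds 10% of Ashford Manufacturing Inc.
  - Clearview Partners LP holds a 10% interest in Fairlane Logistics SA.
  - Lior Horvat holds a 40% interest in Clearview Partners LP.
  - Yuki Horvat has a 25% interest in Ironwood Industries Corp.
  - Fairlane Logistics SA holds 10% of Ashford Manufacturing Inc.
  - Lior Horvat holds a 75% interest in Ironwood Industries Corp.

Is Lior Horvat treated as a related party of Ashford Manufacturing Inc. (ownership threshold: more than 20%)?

By spousal attribution (R2), Lior Horvat is treated as also owning Yuki Horvat's interest in Ironwood Industries Corp, giving 75% + 25% = 100%.
Chain via Ironwood Industries Corp. → Quarry Foods Inc. (R3): 100% × 70% × 10% = 7% of Ashford Manufacturing Inc.
Chain via Clearview Partners LP → Fairlane Logistics SA (R3): 40% × 10% × 10% = 0.4% of Ashford Manufacturing Inc.
Aggregating (R1): 7% + 0.4% = 7.4%.
7.4% does not exceed the 20% threshold, so Lior is not a related party to Ashford Manufacturing Inc.

No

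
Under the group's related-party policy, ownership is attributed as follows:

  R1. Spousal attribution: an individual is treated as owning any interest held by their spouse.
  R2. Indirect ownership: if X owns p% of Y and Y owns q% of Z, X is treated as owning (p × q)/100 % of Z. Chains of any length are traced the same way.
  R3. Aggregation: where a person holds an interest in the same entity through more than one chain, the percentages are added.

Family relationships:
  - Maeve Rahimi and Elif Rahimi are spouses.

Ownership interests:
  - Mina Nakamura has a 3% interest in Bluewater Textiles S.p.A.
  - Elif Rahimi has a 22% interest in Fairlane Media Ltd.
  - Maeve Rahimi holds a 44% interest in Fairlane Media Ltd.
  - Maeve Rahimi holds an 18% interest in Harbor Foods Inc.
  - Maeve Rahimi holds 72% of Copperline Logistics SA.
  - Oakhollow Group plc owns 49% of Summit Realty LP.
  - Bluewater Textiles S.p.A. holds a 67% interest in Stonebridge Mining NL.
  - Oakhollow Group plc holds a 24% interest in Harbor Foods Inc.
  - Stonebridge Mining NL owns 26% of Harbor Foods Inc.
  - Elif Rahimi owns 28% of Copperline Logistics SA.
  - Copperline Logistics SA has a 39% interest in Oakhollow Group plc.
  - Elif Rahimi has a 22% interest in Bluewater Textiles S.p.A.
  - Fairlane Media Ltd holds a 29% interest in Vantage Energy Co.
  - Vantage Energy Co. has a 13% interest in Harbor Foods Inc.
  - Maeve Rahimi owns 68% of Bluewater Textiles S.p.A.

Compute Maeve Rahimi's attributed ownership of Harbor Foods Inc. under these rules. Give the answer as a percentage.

45.5262%

By spousal attribution (R1), Maeve Rahimi is treated as also owning Elif Rahimi's interest in Bluewater Textiles S.p.A, giving 68% + 22% = 90%.
By spousal attribution (R1), Maeve Rahimi is treated as also owning Elif Rahimi's interest in Fairlane Media Ltd, giving 44% + 22% = 66%.
By spousal attribution (R1), Maeve Rahimi is treated as also owning Elif Rahimi's interest in Copperline Logistics SA, giving 72% + 28% = 100%.
Chain via Bluewater Textiles S.p.A. → Stonebridge Mining NL (R2): 90% × 67% × 26% = 15.678% of Harbor Foods Inc.
Chain via Fairlane Media Ltd → Vantage Energy Co. (R2): 66% × 29% × 13% = 2.4882% of Harbor Foods Inc.
Chain via Copperline Logistics SA → Oakhollow Group plc (R2): 100% × 39% × 24% = 9.36% of Harbor Foods Inc.
Direct interest in Harbor Foods Inc: 18%.
Aggregating (R3): 15.678% + 2.4882% + 9.36% + 18% = 45.5262%.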